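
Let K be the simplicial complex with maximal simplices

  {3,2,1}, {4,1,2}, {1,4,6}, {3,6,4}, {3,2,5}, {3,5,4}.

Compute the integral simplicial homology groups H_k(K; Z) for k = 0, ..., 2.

Order the vertices as 1 < 2 < 3 < 4 < 5 < 6. Listing each simplex with vertices in this order, K has dimension 2 with simplices:

  0-simplices (6): [1], [2], [3], [4], [5], [6]
  1-simplices (12): [1,2], [1,3], [1,4], [1,6], [2,3], [2,4], [2,5], [3,4], [3,5], [3,6], [4,5], [4,6]
  2-simplices (6): [1,2,3], [1,2,4], [1,4,6], [2,3,5], [3,4,5], [3,4,6]

so the chain groups are C_0 ≅ Z^6, C_1 ≅ Z^12, C_2 ≅ Z^6.

∂_1: C_1 → C_0 is given by ∂[p,q] = [q] − [p].
The resulting 6×12 matrix has rank 5, and its Smith normal form has invariant factors (1,1,1,1,1).

∂_2: C_2 → C_1 maps a triangle to the signed sum of its edges. For instance
  ∂[3,4,6] = [4,6] − [3,6] + [3,4],
  ∂[1,2,4] = [2,4] − [1,4] + [1,2].
As a 12×6 matrix over Z this has rank 6, with invariant factors (1,1,1,1,1,1).

Now H_k = ker ∂_k / im ∂_{k+1}, so:

  H_0: rank C_0 − rank ∂_1 = 6 − 5 = 1, and the invariant factors of ∂_1 are all 1, so H_0 ≅ Z.
  H_1: rank ker ∂_1 − rank ∂_2 = (12 − 5) − 6 = 1, and the invariant factors of ∂_2 are all 1, so H_1 ≅ Z.
  H_2: rank ker ∂_2 − rank ∂_3 = (6 − 6) − 0 = 0, and there is no ∂_3, so H_2 ≅ 0.

H_0 = Z,  H_1 = Z,  H_2 = 0.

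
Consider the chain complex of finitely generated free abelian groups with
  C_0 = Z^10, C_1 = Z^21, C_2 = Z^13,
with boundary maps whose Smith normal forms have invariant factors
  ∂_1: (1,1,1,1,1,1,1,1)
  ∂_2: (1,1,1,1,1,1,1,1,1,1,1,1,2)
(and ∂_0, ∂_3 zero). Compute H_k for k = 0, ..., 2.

H_0 ≅ Z^2,  H_1 ≅ Z/2Z,  H_2 = 0.

H_0: b_0 = 10 − 0 − 8 = 2; torsion from ∂_1 factors > 1: none. So H_0 ≅ Z^2.
H_1: b_1 = 21 − 8 − 13 = 0; torsion from ∂_2 factors > 1: [2]. So H_1 ≅ Z/2Z.
H_2: b_2 = 13 − 13 − 0 = 0; torsion from ∂_3 factors > 1: none. So H_2 ≅ 0.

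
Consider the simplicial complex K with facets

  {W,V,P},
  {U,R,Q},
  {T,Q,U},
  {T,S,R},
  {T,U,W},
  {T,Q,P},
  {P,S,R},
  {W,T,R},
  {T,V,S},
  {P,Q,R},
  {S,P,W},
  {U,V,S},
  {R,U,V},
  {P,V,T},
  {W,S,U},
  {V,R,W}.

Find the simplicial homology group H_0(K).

H_0 = Z.

Order the vertices as P < Q < R < S < T < U < V < W. Listing each simplex with vertices in this order, K has dimension 2 with simplices:

  0-simplices (8): P, Q, R, S, T, U, V, W
  1-simplices (24): PQ, PR, PS, PT, PV, PW, QR, QT, QU, RS, RT, RU, RV, RW, ST, SU, SV, SW, TU, TV, TW, UV, UW, VW
  2-simplices (16): PQR, PQT, PRS, PSW, PTV, PVW, QRU, QTU, RST, RTW, RUV, RVW, STV, SUV, SUW, TUW

giving chain groups C_0 ≅ Z^8, C_1 ≅ Z^24, C_2 ≅ Z^16.

∂_1: C_1 → C_0 maps an edge to its endpoints' difference, ∂[p,q] = q − p.
This gives a 8×24 integer matrix of rank 7; reducing to Smith normal form yields diagonal entries (1,1,1,1,1,1,1).

Boundary ∂_2: C_2 → C_1 maps a triangle to the signed sum of its edges. For instance
  ∂PVW = VW − PW + PV,
  ∂SUW = UW − SW + SU.
The resulting 24×16 matrix has rank 15, and its Smith normal form has invariant factors (1,1,1,1,1,1,1,1,1,1,1,1,1,1,1).

Computing H_k = (kernel of ∂_k) / (image of ∂_{k+1}):

  H_0: rank C_0 − rank ∂_1 = 8 − 7 = 1, and the invariant factors of ∂_1 are all 1, so H_0 ≅ Z.

(K is a triangulation of the torus T^2.)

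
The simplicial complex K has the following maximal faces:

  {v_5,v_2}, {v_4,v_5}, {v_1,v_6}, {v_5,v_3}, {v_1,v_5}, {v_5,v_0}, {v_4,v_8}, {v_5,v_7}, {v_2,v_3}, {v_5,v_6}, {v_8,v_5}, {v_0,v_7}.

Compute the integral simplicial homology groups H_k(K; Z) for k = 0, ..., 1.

K has 9 vertices, 12 edges.
rank ∂_0 = 0, rank ∂_1 = 8 ⇒ b_0 = 9 − 0 − 8 = 1; all invariant factors of ∂_1 are 1 so no torsion. So H_0 = Z.
rank ∂_1 = 8, rank ∂_2 = 0 ⇒ b_1 = 12 − 8 − 0 = 4. So H_1 = Z^4.

H_0 ≅ Z,  H_1 ≅ Z^4.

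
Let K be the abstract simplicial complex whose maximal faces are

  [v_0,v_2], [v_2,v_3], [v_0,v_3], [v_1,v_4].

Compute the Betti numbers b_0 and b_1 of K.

Order the vertices as v_0 < v_1 < v_2 < v_3 < v_4. Listing each simplex with vertices in this order, K has dimension 1 with simplices:

  0-simplices (5): [v_0], [v_1], [v_2], [v_3], [v_4]
  1-simplices (4): [v_0,v_2], [v_0,v_3], [v_1,v_4], [v_2,v_3]

Hence C_0 ≅ Z^5, C_1 ≅ Z^4.

Boundary ∂_1: C_1 → C_0 is given by ∂[p,q] = [q] − [p]. For instance
  ∂[v_2,v_3] = [v_3] − [v_2].
The 5×4 boundary matrix has rank 3 and Smith normal form diag(1,1,1).

Now H_k = ker ∂_k / im ∂_{k+1}, so:

  H_0: rank C_0 − rank ∂_1 = 5 − 3 = 2, and the invariant factors of ∂_1 are all 1, so H_0 = Z^2.
  H_1: rank ker ∂_1 − rank ∂_2 = (4 − 3) − 0 = 1, and there is no ∂_2, so H_1 = Z.

Hence the Betti numbers are b_0 = 2, b_1 = 1.

b_0 = 2, b_1 = 1.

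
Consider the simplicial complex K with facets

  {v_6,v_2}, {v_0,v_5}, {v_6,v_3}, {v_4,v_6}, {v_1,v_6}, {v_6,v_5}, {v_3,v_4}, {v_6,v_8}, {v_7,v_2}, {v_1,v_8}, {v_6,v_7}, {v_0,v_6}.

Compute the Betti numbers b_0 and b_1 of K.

b_0 = 1, b_1 = 4.

K has 9 vertices, 12 edges.
rank ∂_0 = 0, rank ∂_1 = 8 ⇒ b_0 = 9 − 0 − 8 = 1; all invariant factors of ∂_1 are 1 so no torsion. So H_0 ≅ Z.
rank ∂_1 = 8, rank ∂_2 = 0 ⇒ b_1 = 12 − 8 − 0 = 4. So H_1 ≅ Z^4.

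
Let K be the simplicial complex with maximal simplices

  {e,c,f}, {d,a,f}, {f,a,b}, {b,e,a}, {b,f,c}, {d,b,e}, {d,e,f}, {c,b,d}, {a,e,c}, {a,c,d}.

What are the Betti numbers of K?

Order the vertices as a < b < c < d < e < f. Listing each simplex with vertices in this order, K has dimension 2 with simplices:

  0-simplices (6): a, b, c, d, e, f
  1-simplices (15): ab, ac, ad, ae, af, bc, bd, be, bf, cd, ce, cf, de, df, ef
  2-simplices (10): abe, abf, acd, ace, adf, bcd, bcf, bde, cef, def

giving chain groups C_0 ≅ Z^6, C_1 ≅ Z^15, C_2 ≅ Z^10.

∂_1: C_1 → C_0 is given by ∂[p,q] = [q] − [p]. For instance
  ∂af = f − a.
This gives a 6×15 integer matrix of rank 5; reducing to Smith normal form yields diagonal entries (1,1,1,1,1).

Boundary ∂_2: C_2 → C_1 acts by ∂[p,q,r] = [q,r] − [p,r] + [p,q]. For instance
  ∂cef = ef − cf + ce,
  ∂bde = de − be + bd.
This gives a 15×10 integer matrix of rank 10; reducing to Smith normal form yields diagonal entries (1,1,1,1,1,1,1,1,1,2).

From H_k ≅ ker(∂_k) / im(∂_{k+1}) we obtain:

  H_0: rank C_0 − rank ∂_1 = 6 − 5 = 1, and the invariant factors of ∂_1 are all 1, so H_0 = Z.
  H_1: rank ker ∂_1 − rank ∂_2 = (15 − 5) − 10 = 0, and ∂_2 has invariant factor 2 > 1, so H_1 = Z/2.
  H_2: rank ker ∂_2 − rank ∂_3 = (10 − 10) − 0 = 0, and there is no ∂_3, so H_2 = 0.

(K is a triangulation of the real projective plane RP^2.)

Hence the Betti numbers are b_0 = 1, b_1 = 0, b_2 = 0.

b_0 = 1, b_1 = 0, b_2 = 0.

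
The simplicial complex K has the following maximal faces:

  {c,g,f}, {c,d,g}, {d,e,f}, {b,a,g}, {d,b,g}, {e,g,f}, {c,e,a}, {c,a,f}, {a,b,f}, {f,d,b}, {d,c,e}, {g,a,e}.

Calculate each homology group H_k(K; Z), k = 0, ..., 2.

We work with the vertex ordering a < b < c < d < e < f < g. The simplices of K, each written with vertices in increasing order, are:

  0-simplices (7): a, b, c, d, e, f, g
  1-simplices (18): ab, ac, ae, af, ag, bd, bf, bg, cd, ce, cf, cg, de, df, dg, ef, eg, fg
  2-simplices (12): abf, abg, ace, acf, aeg, bdf, bdg, cde, cdg, cfg, def, efg

so the chain groups are C_0 ≅ Z^7, C_1 ≅ Z^18, C_2 ≅ Z^12.

The boundary map ∂_1: C_1 → C_0 is given by ∂[p,q] = [q] − [p].
The 7×18 boundary matrix has rank 6 and Smith normal form diag(1,1,1,1,1,1).

Boundary ∂_2: C_2 → C_1 sends each 2-simplex [p,q,r] to [q,r] − [p,r] + [p,q]. For instance
  ∂bdg = dg − bg + bd,
  ∂aeg = eg − ag + ae.
This gives a 18×12 integer matrix of rank 12; reducing to Smith normal form yields diagonal entries (1,1,1,1,1,1,1,1,1,1,1,2).

From H_k ≅ ker(∂_k) / im(∂_{k+1}) we obtain:

  H_0: rank C_0 − rank ∂_1 = 7 − 6 = 1, and the invariant factors of ∂_1 are all 1, so H_0 = Z.
  H_1: rank ker ∂_1 − rank ∂_2 = (18 − 6) − 12 = 0, and ∂_2 has invariant factor 2 > 1, so H_1 = Z/2.
  H_2: rank ker ∂_2 − rank ∂_3 = (12 − 12) − 0 = 0, and there is no ∂_3, so H_2 = 0.

As a check, the Euler characteristic is 7 − 18 + 12 = 1, which agrees with 1 − 0 + 0 = 1.

H_0 ≅ Z,  H_1 ≅ Z/2,  H_2 = 0.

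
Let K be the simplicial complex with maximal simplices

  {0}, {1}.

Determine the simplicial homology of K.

H_0 = Z^2.

K has 2 vertices.
rank ∂_0 = 0, rank ∂_1 = 0 ⇒ b_0 = 2 − 0 − 0 = 2. So H_0 = Z^2.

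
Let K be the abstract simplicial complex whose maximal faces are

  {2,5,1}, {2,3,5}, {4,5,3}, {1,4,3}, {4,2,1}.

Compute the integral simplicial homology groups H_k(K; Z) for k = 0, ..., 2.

We work with the vertex ordering 1 < 2 < 3 < 4 < 5. The simplices of K, each written with vertices in increasing order, are:

  0-simplices (5): [1], [2], [3], [4], [5]
  1-simplices (10): [1,2], [1,3], [1,4], [1,5], [2,3], [2,4], [2,5], [3,4], [3,5], [4,5]
  2-simplices (5): [1,2,4], [1,2,5], [1,3,4], [2,3,5], [3,4,5]

giving chain groups C_0 ≅ Z^5, C_1 ≅ Z^10, C_2 ≅ Z^5.

∂_1: C_1 → C_0 sends each edge [p,q] (with p < q) to q − p. For instance
  ∂[2,4] = [4] − [2].
As a 5×10 matrix over Z this has rank 4, with invariant factors (1,1,1,1).

The boundary map ∂_2: C_2 → C_1 acts by ∂[p,q,r] = [q,r] − [p,r] + [p,q]. For instance
  ∂[1,2,4] = [2,4] − [1,4] + [1,2],
  ∂[3,4,5] = [4,5] − [3,5] + [3,4].
As a 10×5 matrix over Z this has rank 5, with invariant factors (1,1,1,1,1).

Reading off H_k = ker ∂_k / im ∂_{k+1}:

  H_0: rank C_0 − rank ∂_1 = 5 − 4 = 1, and the invariant factors of ∂_1 are all 1, so H_0 ≅ Z.
  H_1: rank ker ∂_1 − rank ∂_2 = (10 − 4) − 5 = 1, and the invariant factors of ∂_2 are all 1, so H_1 ≅ Z.
  H_2: rank ker ∂_2 − rank ∂_3 = (5 − 5) − 0 = 0, and there is no ∂_3, so H_2 ≅ 0.

As a check, the Euler characteristic is 5 − 10 + 5 = 0, which agrees with 1 − 1 + 0 = 0.
(K is a triangulation of the Möbius band.)

H_0 = Z,  H_1 = Z,  H_2 = 0.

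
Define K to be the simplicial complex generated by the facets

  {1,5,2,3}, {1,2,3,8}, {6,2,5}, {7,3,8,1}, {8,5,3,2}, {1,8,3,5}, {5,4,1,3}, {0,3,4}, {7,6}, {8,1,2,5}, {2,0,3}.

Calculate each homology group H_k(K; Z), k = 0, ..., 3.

Fix the vertex order 0 < 1 < 2 < 3 < 4 < 5 < 6 < 7 < 8 and write every simplex with vertices in increasing order. Then dim K = 3 and the simplices of K are:

  0-simplices (9): [0], [1], [2], [3], [4], [5], [6], [7], [8]
  1-simplices (22): [0,2], [0,3], [0,4], [1,2], [1,3], [1,4], [1,5], [1,7], [1,8], [2,3], [2,5], [2,6], [2,8], [3,4], [3,5], [3,7], [3,8], [4,5], [5,6], [5,8], [6,7], [7,8]
  2-simplices (19): (19 of them)
  3-simplices (7): [1,2,3,5], [1,2,3,8], [1,2,5,8], [1,3,4,5], [1,3,5,8], [1,3,7,8], [2,3,5,8]

so the chain groups are C_0 ≅ Z^9, C_1 ≅ Z^22, C_2 ≅ Z^19, C_3 ≅ Z^7.

The boundary map ∂_1: C_1 → C_0 maps an edge to its endpoints' difference, ∂[p,q] = q − p. For instance
  ∂[0,3] = [3] − [0].
This gives a 9×22 integer matrix of rank 8; reducing to Smith normal form yields diagonal entries (1,1,1,1,1,1,1,1).

The boundary map ∂_2: C_2 → C_1 acts by ∂[p,q,r] = [q,r] − [p,r] + [p,q]. For instance
  ∂[1,3,7] = [3,7] − [1,7] + [1,3],
  ∂[3,4,5] = [4,5] − [3,5] + [3,4].
This gives a 22×19 integer matrix of rank 13; reducing to Smith normal form yields diagonal entries (1,1,1,1,1,1,1,1,1,1,1,1,1).

Boundary ∂_3: C_3 → C_2 sends each 3-simplex σ to the alternating sum Σ_i (−1)^i (σ with its i-th vertex removed). For instance
  ∂[1,3,5,8] = [3,5,8] − [1,5,8] + [1,3,8] − [1,3,5],
  ∂[1,2,5,8] = [2,5,8] − [1,5,8] + [1,2,8] − [1,2,5].
As a 19×7 matrix over Z this has rank 6, with invariant factors (1,1,1,1,1,1).

From H_k ≅ ker(∂_k) / im(∂_{k+1}) we obtain:

  H_0: rank C_0 − rank ∂_1 = 9 − 8 = 1, and the invariant factors of ∂_1 are all 1, so H_0 = Z.
  H_1: rank ker ∂_1 − rank ∂_2 = (22 − 8) − 13 = 1, and the invariant factors of ∂_2 are all 1, so H_1 = Z.
  H_2: rank ker ∂_2 − rank ∂_3 = (19 − 13) − 6 = 0, and the invariant factors of ∂_3 are all 1, so H_2 = 0.
  H_3: rank ker ∂_3 − rank ∂_4 = (7 − 6) − 0 = 1, and there is no ∂_4, so H_3 = Z.

H_0 = Z,  H_1 = Z,  H_2 = 0,  H_3 = Z.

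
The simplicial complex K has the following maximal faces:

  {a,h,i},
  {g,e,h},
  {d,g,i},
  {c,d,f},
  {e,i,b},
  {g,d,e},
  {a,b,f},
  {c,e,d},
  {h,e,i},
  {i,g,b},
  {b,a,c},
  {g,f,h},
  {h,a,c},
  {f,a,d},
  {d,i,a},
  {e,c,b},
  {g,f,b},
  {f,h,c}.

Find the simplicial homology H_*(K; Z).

K has 9 vertices, 27 edges, 18 triangles.
rank ∂_0 = 0, rank ∂_1 = 8 ⇒ b_0 = 9 − 0 − 8 = 1; all invariant factors of ∂_1 are 1 so no torsion. So H_0 ≅ Z.
rank ∂_1 = 8, rank ∂_2 = 18 ⇒ b_1 = 27 − 8 − 18 = 1; ∂_2 has invariant factor(s) [2] giving torsion. So H_1 ≅ Z ⊕ Z/2Z.
rank ∂_2 = 18, rank ∂_3 = 0 ⇒ b_2 = 18 − 18 − 0 = 0. So H_2 ≅ 0.

H_0 = Z,  H_1 = Z ⊕ Z/2Z,  H_2 = 0.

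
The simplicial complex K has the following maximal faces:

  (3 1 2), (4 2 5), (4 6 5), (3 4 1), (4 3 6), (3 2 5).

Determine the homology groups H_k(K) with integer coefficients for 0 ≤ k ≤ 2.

H_0 = Z,  H_1 = Z,  H_2 = 0.

Order the vertices as 1 < 2 < 3 < 4 < 5 < 6. Listing each simplex with vertices in this order, K has dimension 2 with simplices:

  0-simplices (6): [1], [2], [3], [4], [5], [6]
  1-simplices (12): [1,2], [1,3], [1,4], [2,3], [2,4], [2,5], [3,4], [3,5], [3,6], [4,5], [4,6], [5,6]
  2-simplices (6): [1,2,3], [1,3,4], [2,3,5], [2,4,5], [3,4,6], [4,5,6]

giving chain groups C_0 ≅ Z^6, C_1 ≅ Z^12, C_2 ≅ Z^6.

The boundary map ∂_1: C_1 → C_0 maps an edge to its endpoints' difference, ∂[p,q] = q − p.
This gives a 6×12 integer matrix of rank 5; reducing to Smith normal form yields diagonal entries (1,1,1,1,1).

Boundary ∂_2: C_2 → C_1 sends each 2-simplex [p,q,r] to [q,r] − [p,r] + [p,q]. For instance
  ∂[2,3,5] = [3,5] − [2,5] + [2,3],
  ∂[1,3,4] = [3,4] − [1,4] + [1,3].
As a 12×6 matrix over Z this has rank 6, with invariant factors (1,1,1,1,1,1).

From H_k ≅ ker(∂_k) / im(∂_{k+1}) we obtain:

  H_0: rank C_0 − rank ∂_1 = 6 − 5 = 1, and the invariant factors of ∂_1 are all 1, so H_0 ≅ Z.
  H_1: rank ker ∂_1 − rank ∂_2 = (12 − 5) − 6 = 1, and the invariant factors of ∂_2 are all 1, so H_1 ≅ Z.
  H_2: rank ker ∂_2 − rank ∂_3 = (6 − 6) − 0 = 0, and there is no ∂_3, so H_2 ≅ 0.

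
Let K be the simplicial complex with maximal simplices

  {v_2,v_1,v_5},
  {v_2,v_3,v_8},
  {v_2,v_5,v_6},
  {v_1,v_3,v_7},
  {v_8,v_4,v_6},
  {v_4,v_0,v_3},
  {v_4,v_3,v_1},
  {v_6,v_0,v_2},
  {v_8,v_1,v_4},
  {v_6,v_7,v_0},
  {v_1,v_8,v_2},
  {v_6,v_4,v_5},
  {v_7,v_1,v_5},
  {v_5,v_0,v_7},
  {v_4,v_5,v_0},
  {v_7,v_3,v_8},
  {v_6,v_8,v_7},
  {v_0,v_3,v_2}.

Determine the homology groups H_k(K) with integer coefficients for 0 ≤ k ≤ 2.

H_0 = Z,  H_1 = Z ⊕ Z/2Z,  H_2 = 0.

We work with the vertex ordering v_0 < v_1 < v_2 < v_3 < v_4 < v_5 < v_6 < v_7 < v_8. The simplices of K, each written with vertices in increasing order, are:

  0-simplices (9): [v_0], [v_1], [v_2], [v_3], [v_4], [v_5], [v_6], [v_7], [v_8]
  1-simplices (27): (27 of them)
  2-simplices (18): (18 of them)

Hence C_0 ≅ Z^9, C_1 ≅ Z^27, C_2 ≅ Z^18.

Boundary ∂_1: C_1 → C_0 is given by ∂[p,q] = [q] − [p]. For instance
  ∂[v_1,v_3] = [v_3] − [v_1].
The 9×27 boundary matrix has rank 8 and Smith normal form diag(1,1,1,1,1,1,1,1).

Boundary ∂_2: C_2 → C_1 maps a triangle to the signed sum of its edges. For instance
  ∂[v_0,v_3,v_4] = [v_3,v_4] − [v_0,v_4] + [v_0,v_3],
  ∂[v_0,v_6,v_7] = [v_6,v_7] − [v_0,v_7] + [v_0,v_6].
The resulting 27×18 matrix has rank 18, and its Smith normal form has invariant factors (1,1,1,1,1,1,1,1,1,1,1,1,1,1,1,1,1,2).

Now H_k = ker ∂_k / im ∂_{k+1}, so:

  H_0: rank C_0 − rank ∂_1 = 9 − 8 = 1, and the invariant factors of ∂_1 are all 1, so H_0 = Z.
  H_1: rank ker ∂_1 − rank ∂_2 = (27 − 8) − 18 = 1, and ∂_2 has invariant factor 2 > 1, so H_1 = Z ⊕ Z/2Z.
  H_2: rank ker ∂_2 − rank ∂_3 = (18 − 18) − 0 = 0, and there is no ∂_3, so H_2 = 0.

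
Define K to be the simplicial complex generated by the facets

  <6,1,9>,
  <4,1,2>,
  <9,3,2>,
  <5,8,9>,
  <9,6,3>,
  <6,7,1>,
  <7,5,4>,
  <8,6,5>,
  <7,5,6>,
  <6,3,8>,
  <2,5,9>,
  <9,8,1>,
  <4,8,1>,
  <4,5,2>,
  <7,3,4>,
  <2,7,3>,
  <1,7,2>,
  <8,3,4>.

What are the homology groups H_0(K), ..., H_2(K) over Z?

Fix the vertex order 1 < 2 < 3 < 4 < 5 < 6 < 7 < 8 < 9 and write every simplex with vertices in increasing order. Then dim K = 2 and the simplices of K are:

  0-simplices (9): [1], [2], [3], [4], [5], [6], [7], [8], [9]
  1-simplices (27): (27 of them)
  2-simplices (18): [1,2,4], [1,2,7], [1,4,8], [1,6,7], [1,6,9], [1,8,9], [2,3,7], [2,3,9], [2,4,5], [2,5,9], [3,4,7], [3,4,8], [3,6,8], [3,6,9], [4,5,7], [5,6,7], [5,6,8], [5,8,9]

giving chain groups C_0 ≅ Z^9, C_1 ≅ Z^27, C_2 ≅ Z^18.

The boundary map ∂_1: C_1 → C_0 is given by ∂[p,q] = [q] − [p]. For instance
  ∂[4,5] = [5] − [4].
As a 9×27 matrix over Z this has rank 8, with invariant factors (1,1,1,1,1,1,1,1).

∂_2: C_2 → C_1 maps a triangle to the signed sum of its edges. For instance
  ∂[5,8,9] = [8,9] − [5,9] + [5,8],
  ∂[1,2,7] = [2,7] − [1,7] + [1,2].
This gives a 27×18 integer matrix of rank 18; reducing to Smith normal form yields diagonal entries (1,1,1,1,1,1,1,1,1,1,1,1,1,1,1,1,1,2).

From H_k ≅ ker(∂_k) / im(∂_{k+1}) we obtain:

  H_0: rank C_0 − rank ∂_1 = 9 − 8 = 1, and the invariant factors of ∂_1 are all 1, so H_0 = Z.
  H_1: rank ker ∂_1 − rank ∂_2 = (27 − 8) − 18 = 1, and ∂_2 has invariant factor 2 > 1, so H_1 = Z × Z/2.
  H_2: rank ker ∂_2 − rank ∂_3 = (18 − 18) − 0 = 0, and there is no ∂_3, so H_2 = 0.

As a check, the Euler characteristic is 9 − 27 + 18 = 0, which agrees with 1 − 1 + 0 = 0.

H_0 = Z,  H_1 = Z × Z/2,  H_2 = 0.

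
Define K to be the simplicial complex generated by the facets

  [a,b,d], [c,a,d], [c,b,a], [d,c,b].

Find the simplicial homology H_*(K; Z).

Order the vertices as a < b < c < d. Listing each simplex with vertices in this order, K has dimension 2 with simplices:

  0-simplices (4): a, b, c, d
  1-simplices (6): ab, ac, ad, bc, bd, cd
  2-simplices (4): abc, abd, acd, bcd

so the chain groups are C_0 ≅ Z^4, C_1 ≅ Z^6, C_2 ≅ Z^4.

Boundary ∂_1: C_1 → C_0 is given by ∂[p,q] = [q] − [p].
This gives a 4×6 integer matrix of rank 3; reducing to Smith normal form yields diagonal entries (1,1,1).

The boundary map ∂_2: C_2 → C_1 maps a triangle to the signed sum of its edges. For instance
  ∂acd = cd − ad + ac,
  ∂abc = bc − ac + ab.
The resulting 6×4 matrix has rank 3, and its Smith normal form has invariant factors (1,1,1).

Computing H_k = (kernel of ∂_k) / (image of ∂_{k+1}):

  H_0: rank C_0 − rank ∂_1 = 4 − 3 = 1, and the invariant factors of ∂_1 are all 1, so H_0 ≅ Z.
  H_1: rank ker ∂_1 − rank ∂_2 = (6 − 3) − 3 = 0, and the invariant factors of ∂_2 are all 1, so H_1 ≅ 0.
  H_2: rank ker ∂_2 − rank ∂_3 = (4 − 3) − 0 = 1, and there is no ∂_3, so H_2 ≅ Z.

As a check, the Euler characteristic is 4 − 6 + 4 = 2, which agrees with 1 − 0 + 1 = 2.

H_0 = Z,  H_1 = 0,  H_2 = Z.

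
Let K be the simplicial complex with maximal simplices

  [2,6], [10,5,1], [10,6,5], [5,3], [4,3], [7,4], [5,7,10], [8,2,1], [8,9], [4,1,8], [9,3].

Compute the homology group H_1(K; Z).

H_1 ≅ Z^4.

Fix the vertex order 1 < 2 < 3 < 4 < 5 < 6 < 7 < 8 < 9 < 10 and write every simplex with vertices in increasing order. Then dim K = 2 and the simplices of K are:

  0-simplices (10): [1], [2], [3], [4], [5], [6], [7], [8], [9], [10]
  1-simplices (18): [1,2], [1,4], [1,5], [1,8], [1,10], [2,6], [2,8], [3,4], [3,5], [3,9], [4,7], [4,8], [5,6], [5,7], [5,10], [6,10], [7,10], [8,9]
  2-simplices (5): [1,2,8], [1,4,8], [1,5,10], [5,6,10], [5,7,10]

giving chain groups C_0 ≅ Z^10, C_1 ≅ Z^18, C_2 ≅ Z^5.

The boundary map ∂_1: C_1 → C_0 is given by ∂[p,q] = [q] − [p]. For instance
  ∂[1,2] = [2] − [1].
This gives a 10×18 integer matrix of rank 9; reducing to Smith normal form yields diagonal entries (1,1,1,1,1,1,1,1,1).

The boundary map ∂_2: C_2 → C_1 maps a triangle to the signed sum of its edges. For instance
  ∂[1,5,10] = [5,10] − [1,10] + [1,5],
  ∂[1,4,8] = [4,8] − [1,8] + [1,4].
The resulting 18×5 matrix has rank 5, and its Smith normal form has invariant factors (1,1,1,1,1).

Now H_k = ker ∂_k / im ∂_{k+1}, so:

  H_1: rank ker ∂_1 − rank ∂_2 = (18 − 9) − 5 = 4, and the invariant factors of ∂_2 are all 1, so H_1 ≅ Z^4.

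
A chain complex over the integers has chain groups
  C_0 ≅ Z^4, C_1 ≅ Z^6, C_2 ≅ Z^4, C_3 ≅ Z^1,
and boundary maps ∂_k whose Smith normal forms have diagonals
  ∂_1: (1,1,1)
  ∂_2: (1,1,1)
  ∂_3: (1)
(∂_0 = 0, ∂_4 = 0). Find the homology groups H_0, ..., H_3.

H_0: b_0 = 4 − 0 − 3 = 1; torsion from ∂_1 factors > 1: none. So H_0 ≅ Z.
H_1: b_1 = 6 − 3 − 3 = 0; torsion from ∂_2 factors > 1: none. So H_1 ≅ 0.
H_2: b_2 = 4 − 3 − 1 = 0; torsion from ∂_3 factors > 1: none. So H_2 ≅ 0.
H_3: b_3 = 1 − 1 − 0 = 0; torsion from ∂_4 factors > 1: none. So H_3 ≅ 0.

H_0 ≅ Z,  H_1 = 0,  H_2 = 0,  H_3 = 0.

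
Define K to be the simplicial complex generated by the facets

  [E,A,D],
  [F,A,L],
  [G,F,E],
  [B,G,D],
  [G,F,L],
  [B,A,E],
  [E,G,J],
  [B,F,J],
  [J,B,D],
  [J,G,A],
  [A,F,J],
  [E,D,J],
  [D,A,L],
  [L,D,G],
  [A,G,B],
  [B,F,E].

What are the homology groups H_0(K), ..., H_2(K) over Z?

Order the vertices as A < B < D < E < F < G < J < L. Listing each simplex with vertices in this order, K has dimension 2 with simplices:

  0-simplices (8): A, B, D, E, F, G, J, L
  1-simplices (24): AB, AD, AE, AF, AG, AJ, AL, BD, BE, BF, BG, BJ, DE, DG, DJ, DL, EF, EG, EJ, FG, FJ, FL, GJ, GL
  2-simplices (16): ABE, ABG, ADE, ADL, AFJ, AFL, AGJ, BDG, BDJ, BEF, BFJ, DEJ, DGL, EFG, EGJ, FGL

Hence C_0 ≅ Z^8, C_1 ≅ Z^24, C_2 ≅ Z^16.

∂_1: C_1 → C_0 maps an edge to its endpoints' difference, ∂[p,q] = q − p. For instance
  ∂DG = G − D.
As a 8×24 matrix over Z this has rank 7, with invariant factors (1,1,1,1,1,1,1).

Boundary ∂_2: C_2 → C_1 acts by ∂[p,q,r] = [q,r] − [p,r] + [p,q]. For instance
  ∂BEF = EF − BF + BE,
  ∂ADL = DL − AL + AD.
The 24×16 boundary matrix has rank 15 and Smith normal form diag(1,1,1,1,1,1,1,1,1,1,1,1,1,1,1).

From H_k ≅ ker(∂_k) / im(∂_{k+1}) we obtain:

  H_0: rank C_0 − rank ∂_1 = 8 − 7 = 1, and the invariant factors of ∂_1 are all 1, so H_0 = Z.
  H_1: rank ker ∂_1 − rank ∂_2 = (24 − 7) − 15 = 2, and the invariant factors of ∂_2 are all 1, so H_1 = Z^2.
  H_2: rank ker ∂_2 − rank ∂_3 = (16 − 15) − 0 = 1, and there is no ∂_3, so H_2 = Z.

As a check, the Euler characteristic is 8 − 24 + 16 = 0, which agrees with 1 − 2 + 1 = 0.

H_0 = Z,  H_1 = Z^2,  H_2 = Z.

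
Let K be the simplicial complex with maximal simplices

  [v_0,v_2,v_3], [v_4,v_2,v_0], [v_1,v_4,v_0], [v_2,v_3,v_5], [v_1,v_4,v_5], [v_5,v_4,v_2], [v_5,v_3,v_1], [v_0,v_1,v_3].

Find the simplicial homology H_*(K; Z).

We work with the vertex ordering v_0 < v_1 < v_2 < v_3 < v_4 < v_5. The simplices of K, each written with vertices in increasing order, are:

  0-simplices (6): [v_0], [v_1], [v_2], [v_3], [v_4], [v_5]
  1-simplices (12): [v_0,v_1], [v_0,v_2], [v_0,v_3], [v_0,v_4], [v_1,v_3], [v_1,v_4], [v_1,v_5], [v_2,v_3], [v_2,v_4], [v_2,v_5], [v_3,v_5], [v_4,v_5]
  2-simplices (8): [v_0,v_1,v_3], [v_0,v_1,v_4], [v_0,v_2,v_3], [v_0,v_2,v_4], [v_1,v_3,v_5], [v_1,v_4,v_5], [v_2,v_3,v_5], [v_2,v_4,v_5]

giving chain groups C_0 ≅ Z^6, C_1 ≅ Z^12, C_2 ≅ Z^8.

∂_1: C_1 → C_0 maps an edge to its endpoints' difference, ∂[p,q] = q − p. For instance
  ∂[v_4,v_5] = [v_5] − [v_4].
This gives a 6×12 integer matrix of rank 5; reducing to Smith normal form yields diagonal entries (1,1,1,1,1).

Boundary ∂_2: C_2 → C_1 acts by ∂[p,q,r] = [q,r] − [p,r] + [p,q]. For instance
  ∂[v_2,v_3,v_5] = [v_3,v_5] − [v_2,v_5] + [v_2,v_3],
  ∂[v_2,v_4,v_5] = [v_4,v_5] − [v_2,v_5] + [v_2,v_4].
The 12×8 boundary matrix has rank 7 and Smith normal form diag(1,1,1,1,1,1,1).

Computing H_k = (kernel of ∂_k) / (image of ∂_{k+1}):

  H_0: rank C_0 − rank ∂_1 = 6 − 5 = 1, and the invariant factors of ∂_1 are all 1, so H_0 ≅ Z.
  H_1: rank ker ∂_1 − rank ∂_2 = (12 − 5) − 7 = 0, and the invariant factors of ∂_2 are all 1, so H_1 ≅ 0.
  H_2: rank ker ∂_2 − rank ∂_3 = (8 − 7) − 0 = 1, and there is no ∂_3, so H_2 ≅ Z.

H_0 ≅ Z,  H_1 = 0,  H_2 ≅ Z.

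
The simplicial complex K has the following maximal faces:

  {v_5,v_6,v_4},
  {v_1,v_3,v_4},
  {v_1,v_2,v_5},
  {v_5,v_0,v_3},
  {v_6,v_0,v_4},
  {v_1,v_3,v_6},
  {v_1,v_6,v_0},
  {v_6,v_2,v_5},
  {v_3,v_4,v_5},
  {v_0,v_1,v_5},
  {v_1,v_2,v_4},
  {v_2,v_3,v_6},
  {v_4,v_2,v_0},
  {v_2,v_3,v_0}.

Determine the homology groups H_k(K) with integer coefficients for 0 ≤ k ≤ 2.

H_0 ≅ Z,  H_1 ≅ Z^2,  H_2 ≅ Z.

K has 7 vertices, 21 edges, 14 triangles.
rank ∂_0 = 0, rank ∂_1 = 6 ⇒ b_0 = 7 − 0 − 6 = 1; all invariant factors of ∂_1 are 1 so no torsion. So H_0 ≅ Z.
rank ∂_1 = 6, rank ∂_2 = 13 ⇒ b_1 = 21 − 6 − 13 = 2; all invariant factors of ∂_2 are 1 so no torsion. So H_1 ≅ Z^2.
rank ∂_2 = 13, rank ∂_3 = 0 ⇒ b_2 = 14 − 13 − 0 = 1. So H_2 ≅ Z.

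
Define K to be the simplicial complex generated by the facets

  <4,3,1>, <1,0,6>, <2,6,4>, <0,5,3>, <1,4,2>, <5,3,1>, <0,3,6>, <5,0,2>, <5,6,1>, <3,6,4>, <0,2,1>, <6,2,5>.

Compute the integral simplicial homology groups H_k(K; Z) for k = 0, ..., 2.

H_0 = Z,  H_1 = Z/2,  H_2 = 0.

K has 7 vertices, 18 edges, 12 triangles.
rank ∂_0 = 0, rank ∂_1 = 6 ⇒ b_0 = 7 − 0 − 6 = 1; all invariant factors of ∂_1 are 1 so no torsion. So H_0 ≅ Z.
rank ∂_1 = 6, rank ∂_2 = 12 ⇒ b_1 = 18 − 6 − 12 = 0; ∂_2 has invariant factor(s) [2] giving torsion. So H_1 ≅ Z/2.
rank ∂_2 = 12, rank ∂_3 = 0 ⇒ b_2 = 12 − 12 − 0 = 0. So H_2 ≅ 0.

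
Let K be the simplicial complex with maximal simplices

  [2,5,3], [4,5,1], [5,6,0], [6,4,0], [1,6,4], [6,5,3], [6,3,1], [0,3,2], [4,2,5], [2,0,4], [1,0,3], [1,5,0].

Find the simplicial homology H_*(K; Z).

H_0 ≅ Z,  H_1 ≅ Z/2,  H_2 = 0.

Order the vertices as 0 < 1 < 2 < 3 < 4 < 5 < 6. Listing each simplex with vertices in this order, K has dimension 2 with simplices:

  0-simplices (7): [0], [1], [2], [3], [4], [5], [6]
  1-simplices (18): [0,1], [0,2], [0,3], [0,4], [0,5], [0,6], [1,3], [1,4], [1,5], [1,6], [2,3], [2,4], [2,5], [3,5], [3,6], [4,5], [4,6], [5,6]
  2-simplices (12): [0,1,3], [0,1,5], [0,2,3], [0,2,4], [0,4,6], [0,5,6], [1,3,6], [1,4,5], [1,4,6], [2,3,5], [2,4,5], [3,5,6]

giving chain groups C_0 ≅ Z^7, C_1 ≅ Z^18, C_2 ≅ Z^12.

The boundary map ∂_1: C_1 → C_0 maps an edge to its endpoints' difference, ∂[p,q] = q − p.
This gives a 7×18 integer matrix of rank 6; reducing to Smith normal form yields diagonal entries (1,1,1,1,1,1).

Boundary ∂_2: C_2 → C_1 acts by ∂[p,q,r] = [q,r] − [p,r] + [p,q]. For instance
  ∂[0,4,6] = [4,6] − [0,6] + [0,4],
  ∂[3,5,6] = [5,6] − [3,6] + [3,5].
As a 18×12 matrix over Z this has rank 12, with invariant factors (1,1,1,1,1,1,1,1,1,1,1,2).

Reading off H_k = ker ∂_k / im ∂_{k+1}:

  H_0: rank C_0 − rank ∂_1 = 7 − 6 = 1, and the invariant factors of ∂_1 are all 1, so H_0 ≅ Z.
  H_1: rank ker ∂_1 − rank ∂_2 = (18 − 6) − 12 = 0, and ∂_2 has invariant factor 2 > 1, so H_1 ≅ Z/2.
  H_2: rank ker ∂_2 − rank ∂_3 = (12 − 12) − 0 = 0, and there is no ∂_3, so H_2 ≅ 0.

As a check, the Euler characteristic is 7 − 18 + 12 = 1, which agrees with 1 − 0 + 0 = 1.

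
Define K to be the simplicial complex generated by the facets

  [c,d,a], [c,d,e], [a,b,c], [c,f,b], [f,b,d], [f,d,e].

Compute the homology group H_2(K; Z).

Order the vertices as a < b < c < d < e < f. Listing each simplex with vertices in this order, K has dimension 2 with simplices:

  0-simplices (6): a, b, c, d, e, f
  1-simplices (12): ab, ac, ad, bc, bd, bf, cd, ce, cf, de, df, ef
  2-simplices (6): abc, acd, bcf, bdf, cde, def

so the chain groups are C_0 ≅ Z^6, C_1 ≅ Z^12, C_2 ≅ Z^6.

Boundary ∂_1: C_1 → C_0 maps an edge to its endpoints' difference, ∂[p,q] = q − p.
The resulting 6×12 matrix has rank 5, and its Smith normal form has invariant factors (1,1,1,1,1).

∂_2: C_2 → C_1 sends each 2-simplex [p,q,r] to [q,r] − [p,r] + [p,q]. For instance
  ∂bdf = df − bf + bd,
  ∂abc = bc − ac + ab.
The resulting 12×6 matrix has rank 6, and its Smith normal form has invariant factors (1,1,1,1,1,1).

From H_k ≅ ker(∂_k) / im(∂_{k+1}) we obtain:

  H_2: rank ker ∂_2 − rank ∂_3 = (6 − 6) − 0 = 0, and there is no ∂_3, so H_2 ≅ 0.

H_2 = 0.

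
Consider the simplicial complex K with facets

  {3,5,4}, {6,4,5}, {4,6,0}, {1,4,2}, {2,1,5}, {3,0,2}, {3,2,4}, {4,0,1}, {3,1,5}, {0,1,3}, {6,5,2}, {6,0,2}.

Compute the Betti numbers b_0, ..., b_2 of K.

b_0 = 1, b_1 = 0, b_2 = 0.

Fix the vertex order 0 < 1 < 2 < 3 < 4 < 5 < 6 and write every simplex with vertices in increasing order. Then dim K = 2 and the simplices of K are:

  0-simplices (7): [0], [1], [2], [3], [4], [5], [6]
  1-simplices (18): [0,1], [0,2], [0,3], [0,4], [0,6], [1,2], [1,3], [1,4], [1,5], [2,3], [2,4], [2,5], [2,6], [3,4], [3,5], [4,5], [4,6], [5,6]
  2-simplices (12): [0,1,3], [0,1,4], [0,2,3], [0,2,6], [0,4,6], [1,2,4], [1,2,5], [1,3,5], [2,3,4], [2,5,6], [3,4,5], [4,5,6]

Hence C_0 ≅ Z^7, C_1 ≅ Z^18, C_2 ≅ Z^12.

Boundary ∂_1: C_1 → C_0 is given by ∂[p,q] = [q] − [p]. For instance
  ∂[4,6] = [6] − [4].
This gives a 7×18 integer matrix of rank 6; reducing to Smith normal form yields diagonal entries (1,1,1,1,1,1).

Boundary ∂_2: C_2 → C_1 acts by ∂[p,q,r] = [q,r] − [p,r] + [p,q]. For instance
  ∂[0,4,6] = [4,6] − [0,6] + [0,4],
  ∂[0,2,6] = [2,6] − [0,6] + [0,2].
This gives a 18×12 integer matrix of rank 12; reducing to Smith normal form yields diagonal entries (1,1,1,1,1,1,1,1,1,1,1,2).

From H_k ≅ ker(∂_k) / im(∂_{k+1}) we obtain:

  H_0: rank C_0 − rank ∂_1 = 7 − 6 = 1, and the invariant factors of ∂_1 are all 1, so H_0 ≅ Z.
  H_1: rank ker ∂_1 − rank ∂_2 = (18 − 6) − 12 = 0, and ∂_2 has invariant factor 2 > 1, so H_1 ≅ Z/2Z.
  H_2: rank ker ∂_2 − rank ∂_3 = (12 − 12) − 0 = 0, and there is no ∂_3, so H_2 ≅ 0.

Hence the Betti numbers are b_0 = 1, b_1 = 0, b_2 = 0.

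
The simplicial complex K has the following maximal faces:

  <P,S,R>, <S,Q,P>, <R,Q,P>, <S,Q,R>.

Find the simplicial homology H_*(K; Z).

Fix the vertex order P < Q < R < S and write every simplex with vertices in increasing order. Then dim K = 2 and the simplices of K are:

  0-simplices (4): P, Q, R, S
  1-simplices (6): PQ, PR, PS, QR, QS, RS
  2-simplices (4): PQR, PQS, PRS, QRS

giving chain groups C_0 ≅ Z^4, C_1 ≅ Z^6, C_2 ≅ Z^4.

∂_1: C_1 → C_0 sends each edge [p,q] (with p < q) to q − p.
The resulting 4×6 matrix has rank 3, and its Smith normal form has invariant factors (1,1,1).

Boundary ∂_2: C_2 → C_1 acts by ∂[p,q,r] = [q,r] − [p,r] + [p,q]. For instance
  ∂PQR = QR − PR + PQ,
  ∂QRS = RS − QS + QR.
The resulting 6×4 matrix has rank 3, and its Smith normal form has invariant factors (1,1,1).

Now H_k = ker ∂_k / im ∂_{k+1}, so:

  H_0: rank C_0 − rank ∂_1 = 4 − 3 = 1, and the invariant factors of ∂_1 are all 1, so H_0 = Z.
  H_1: rank ker ∂_1 − rank ∂_2 = (6 − 3) − 3 = 0, and the invariant factors of ∂_2 are all 1, so H_1 = 0.
  H_2: rank ker ∂_2 − rank ∂_3 = (4 − 3) − 0 = 1, and there is no ∂_3, so H_2 = Z.

H_0 ≅ Z,  H_1 = 0,  H_2 ≅ Z.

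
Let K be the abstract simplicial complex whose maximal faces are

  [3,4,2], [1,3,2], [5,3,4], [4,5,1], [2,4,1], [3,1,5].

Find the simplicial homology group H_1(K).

We work with the vertex ordering 1 < 2 < 3 < 4 < 5. The simplices of K, each written with vertices in increasing order, are:

  0-simplices (5): [1], [2], [3], [4], [5]
  1-simplices (9): [1,2], [1,3], [1,4], [1,5], [2,3], [2,4], [3,4], [3,5], [4,5]
  2-simplices (6): [1,2,3], [1,2,4], [1,3,5], [1,4,5], [2,3,4], [3,4,5]

Hence C_0 ≅ Z^5, C_1 ≅ Z^9, C_2 ≅ Z^6.

The boundary map ∂_1: C_1 → C_0 is given by ∂[p,q] = [q] − [p]. For instance
  ∂[1,4] = [4] − [1].
The 5×9 boundary matrix has rank 4 and Smith normal form diag(1,1,1,1).

∂_2: C_2 → C_1 acts by ∂[p,q,r] = [q,r] − [p,r] + [p,q]. For instance
  ∂[1,2,4] = [2,4] − [1,4] + [1,2],
  ∂[1,3,5] = [3,5] − [1,5] + [1,3].
The 9×6 boundary matrix has rank 5 and Smith normal form diag(1,1,1,1,1).

Now H_k = ker ∂_k / im ∂_{k+1}, so:

  H_1: rank ker ∂_1 − rank ∂_2 = (9 − 4) − 5 = 0, and the invariant factors of ∂_2 are all 1, so H_1 ≅ 0.

H_1 = 0.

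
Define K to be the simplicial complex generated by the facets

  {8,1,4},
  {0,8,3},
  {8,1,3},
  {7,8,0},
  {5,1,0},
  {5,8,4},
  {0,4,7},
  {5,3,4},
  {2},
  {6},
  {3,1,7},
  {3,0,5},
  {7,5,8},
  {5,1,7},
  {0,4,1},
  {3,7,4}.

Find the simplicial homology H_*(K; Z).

H_0 = Z^3,  H_1 = Z^2,  H_2 = Z.

We work with the vertex ordering 0 < 1 < 2 < 3 < 4 < 5 < 6 < 7 < 8. The simplices of K, each written with vertices in increasing order, are:

  0-simplices (9): [0], [1], [2], [3], [4], [5], [6], [7], [8]
  1-simplices (21): [0,1], [0,3], [0,4], [0,5], [0,7], [0,8], [1,3], [1,4], [1,5], [1,7], [1,8], [3,4], [3,5], [3,7], [3,8], [4,5], [4,7], [4,8], [5,7], [5,8], [7,8]
  2-simplices (14): [0,1,4], [0,1,5], [0,3,5], [0,3,8], [0,4,7], [0,7,8], [1,3,7], [1,3,8], [1,4,8], [1,5,7], [3,4,5], [3,4,7], [4,5,8], [5,7,8]

giving chain groups C_0 ≅ Z^9, C_1 ≅ Z^21, C_2 ≅ Z^14.

Boundary ∂_1: C_1 → C_0 maps an edge to its endpoints' difference, ∂[p,q] = q − p. For instance
  ∂[1,8] = [8] − [1].
The 9×21 boundary matrix has rank 6 and Smith normal form diag(1,1,1,1,1,1).

The boundary map ∂_2: C_2 → C_1 acts by ∂[p,q,r] = [q,r] − [p,r] + [p,q]. For instance
  ∂[0,3,8] = [3,8] − [0,8] + [0,3],
  ∂[0,4,7] = [4,7] − [0,7] + [0,4].
The 21×14 boundary matrix has rank 13 and Smith normal form diag(1,1,1,1,1,1,1,1,1,1,1,1,1).

Reading off H_k = ker ∂_k / im ∂_{k+1}:

  H_0: rank C_0 − rank ∂_1 = 9 − 6 = 3, and the invariant factors of ∂_1 are all 1, so H_0 ≅ Z^3.
  H_1: rank ker ∂_1 − rank ∂_2 = (21 − 6) − 13 = 2, and the invariant factors of ∂_2 are all 1, so H_1 ≅ Z^2.
  H_2: rank ker ∂_2 − rank ∂_3 = (14 − 13) − 0 = 1, and there is no ∂_3, so H_2 ≅ Z.

As a check, the Euler characteristic is 9 − 21 + 14 = 2, which agrees with 3 − 2 + 1 = 2.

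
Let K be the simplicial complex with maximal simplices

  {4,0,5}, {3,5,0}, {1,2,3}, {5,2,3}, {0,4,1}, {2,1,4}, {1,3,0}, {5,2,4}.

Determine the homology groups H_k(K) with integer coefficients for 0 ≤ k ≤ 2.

H_0 ≅ Z,  H_1 = 0,  H_2 ≅ Z.

K has 6 vertices, 12 edges, 8 triangles.
rank ∂_0 = 0, rank ∂_1 = 5 ⇒ b_0 = 6 − 0 − 5 = 1; all invariant factors of ∂_1 are 1 so no torsion. So H_0 = Z.
rank ∂_1 = 5, rank ∂_2 = 7 ⇒ b_1 = 12 − 5 − 7 = 0; all invariant factors of ∂_2 are 1 so no torsion. So H_1 = 0.
rank ∂_2 = 7, rank ∂_3 = 0 ⇒ b_2 = 8 − 7 − 0 = 1. So H_2 = Z.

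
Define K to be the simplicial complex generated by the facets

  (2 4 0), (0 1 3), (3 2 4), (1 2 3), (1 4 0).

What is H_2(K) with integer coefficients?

Fix the vertex order 0 < 1 < 2 < 3 < 4 and write every simplex with vertices in increasing order. Then dim K = 2 and the simplices of K are:

  0-simplices (5): [0], [1], [2], [3], [4]
  1-simplices (10): [0,1], [0,2], [0,3], [0,4], [1,2], [1,3], [1,4], [2,3], [2,4], [3,4]
  2-simplices (5): [0,1,3], [0,1,4], [0,2,4], [1,2,3], [2,3,4]

so the chain groups are C_0 ≅ Z^5, C_1 ≅ Z^10, C_2 ≅ Z^5.

Boundary ∂_1: C_1 → C_0 maps an edge to its endpoints' difference, ∂[p,q] = q − p. For instance
  ∂[2,4] = [4] − [2].
The resulting 5×10 matrix has rank 4, and its Smith normal form has invariant factors (1,1,1,1).

The boundary map ∂_2: C_2 → C_1 maps a triangle to the signed sum of its edges. For instance
  ∂[0,1,4] = [1,4] − [0,4] + [0,1],
  ∂[0,1,3] = [1,3] − [0,3] + [0,1].
As a 10×5 matrix over Z this has rank 5, with invariant factors (1,1,1,1,1).

Reading off H_k = ker ∂_k / im ∂_{k+1}:

  H_2: rank ker ∂_2 − rank ∂_3 = (5 − 5) − 0 = 0, and there is no ∂_3, so H_2 ≅ 0.

H_2 ≅ 0.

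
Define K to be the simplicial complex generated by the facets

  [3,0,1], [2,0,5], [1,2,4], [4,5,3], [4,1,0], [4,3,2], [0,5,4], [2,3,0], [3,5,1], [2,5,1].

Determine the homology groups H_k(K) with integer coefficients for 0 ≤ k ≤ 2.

We work with the vertex ordering 0 < 1 < 2 < 3 < 4 < 5. The simplices of K, each written with vertices in increasing order, are:

  0-simplices (6): [0], [1], [2], [3], [4], [5]
  1-simplices (15): [0,1], [0,2], [0,3], [0,4], [0,5], [1,2], [1,3], [1,4], [1,5], [2,3], [2,4], [2,5], [3,4], [3,5], [4,5]
  2-simplices (10): [0,1,3], [0,1,4], [0,2,3], [0,2,5], [0,4,5], [1,2,4], [1,2,5], [1,3,5], [2,3,4], [3,4,5]

giving chain groups C_0 ≅ Z^6, C_1 ≅ Z^15, C_2 ≅ Z^10.

Boundary ∂_1: C_1 → C_0 is given by ∂[p,q] = [q] − [p].
As a 6×15 matrix over Z this has rank 5, with invariant factors (1,1,1,1,1).

∂_2: C_2 → C_1 sends each 2-simplex [p,q,r] to [q,r] − [p,r] + [p,q]. For instance
  ∂[0,2,3] = [2,3] − [0,3] + [0,2],
  ∂[0,1,3] = [1,3] − [0,3] + [0,1].
The 15×10 boundary matrix has rank 10 and Smith normal form diag(1,1,1,1,1,1,1,1,1,2).

Computing H_k = (kernel of ∂_k) / (image of ∂_{k+1}):

  H_0: rank C_0 − rank ∂_1 = 6 − 5 = 1, and the invariant factors of ∂_1 are all 1, so H_0 = Z.
  H_1: rank ker ∂_1 − rank ∂_2 = (15 − 5) − 10 = 0, and ∂_2 has invariant factor 2 > 1, so H_1 = Z_2.
  H_2: rank ker ∂_2 − rank ∂_3 = (10 − 10) − 0 = 0, and there is no ∂_3, so H_2 = 0.

(K is a triangulation of the real projective plane RP^2.)

H_0 ≅ Z,  H_1 ≅ Z_2,  H_2 = 0.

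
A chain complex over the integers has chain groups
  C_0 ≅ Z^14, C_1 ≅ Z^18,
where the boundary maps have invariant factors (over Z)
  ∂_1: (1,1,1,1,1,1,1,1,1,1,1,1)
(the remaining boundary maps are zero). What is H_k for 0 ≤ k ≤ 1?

H_0 ≅ Z^2,  H_1 ≅ Z^6.

H_0: b_0 = 14 − 0 − 12 = 2; torsion from ∂_1 factors > 1: none. So H_0 ≅ Z^2.
H_1: b_1 = 18 − 12 − 0 = 6; torsion from ∂_2 factors > 1: none. So H_1 ≅ Z^6.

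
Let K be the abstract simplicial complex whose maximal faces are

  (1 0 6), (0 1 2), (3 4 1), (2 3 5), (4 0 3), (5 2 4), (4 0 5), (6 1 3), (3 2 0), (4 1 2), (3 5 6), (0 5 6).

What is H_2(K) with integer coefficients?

Take the total order 0 < 1 < 2 < 3 < 4 < 5 < 6 on the vertex set. Then K (dimension 2) consists of the simplices:

  0-simplices (7): [0], [1], [2], [3], [4], [5], [6]
  1-simplices (18): [0,1], [0,2], [0,3], [0,4], [0,5], [0,6], [1,2], [1,3], [1,4], [1,6], [2,3], [2,4], [2,5], [3,4], [3,5], [3,6], [4,5], [5,6]
  2-simplices (12): [0,1,2], [0,1,6], [0,2,3], [0,3,4], [0,4,5], [0,5,6], [1,2,4], [1,3,4], [1,3,6], [2,3,5], [2,4,5], [3,5,6]

giving chain groups C_0 ≅ Z^7, C_1 ≅ Z^18, C_2 ≅ Z^12.

Boundary ∂_1: C_1 → C_0 is given by ∂[p,q] = [q] − [p]. For instance
  ∂[0,3] = [3] − [0].
The 7×18 boundary matrix has rank 6 and Smith normal form diag(1,1,1,1,1,1).

Boundary ∂_2: C_2 → C_1 maps a triangle to the signed sum of its edges. For instance
  ∂[0,1,2] = [1,2] − [0,2] + [0,1],
  ∂[2,3,5] = [3,5] − [2,5] + [2,3].
The 18×12 boundary matrix has rank 12 and Smith normal form diag(1,1,1,1,1,1,1,1,1,1,1,2).

From H_k ≅ ker(∂_k) / im(∂_{k+1}) we obtain:

  H_2: rank ker ∂_2 − rank ∂_3 = (12 − 12) − 0 = 0, and there is no ∂_3, so H_2 ≅ 0.

H_2 = 0.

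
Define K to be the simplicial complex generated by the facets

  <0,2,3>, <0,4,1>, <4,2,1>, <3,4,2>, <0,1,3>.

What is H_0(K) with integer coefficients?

H_0 = Z.

Fix the vertex order 0 < 1 < 2 < 3 < 4 and write every simplex with vertices in increasing order. Then dim K = 2 and the simplices of K are:

  0-simplices (5): [0], [1], [2], [3], [4]
  1-simplices (10): [0,1], [0,2], [0,3], [0,4], [1,2], [1,3], [1,4], [2,3], [2,4], [3,4]
  2-simplices (5): [0,1,3], [0,1,4], [0,2,3], [1,2,4], [2,3,4]

giving chain groups C_0 ≅ Z^5, C_1 ≅ Z^10, C_2 ≅ Z^5.

The boundary map ∂_1: C_1 → C_0 sends each edge [p,q] (with p < q) to q − p. For instance
  ∂[1,2] = [2] − [1].
As a 5×10 matrix over Z this has rank 4, with invariant factors (1,1,1,1).

∂_2: C_2 → C_1 acts by ∂[p,q,r] = [q,r] − [p,r] + [p,q]. For instance
  ∂[0,1,4] = [1,4] − [0,4] + [0,1],
  ∂[0,1,3] = [1,3] − [0,3] + [0,1].
As a 10×5 matrix over Z this has rank 5, with invariant factors (1,1,1,1,1).

Now H_k = ker ∂_k / im ∂_{k+1}, so:

  H_0: rank C_0 − rank ∂_1 = 5 − 4 = 1, and the invariant factors of ∂_1 are all 1, so H_0 = Z.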